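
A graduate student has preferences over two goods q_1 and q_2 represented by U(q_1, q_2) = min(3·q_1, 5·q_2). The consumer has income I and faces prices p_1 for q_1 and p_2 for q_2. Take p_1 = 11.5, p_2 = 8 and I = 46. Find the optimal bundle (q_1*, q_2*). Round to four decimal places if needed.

Leontief preferences: the optimum is at the kink where q_1/5 = q_2/3, i.e. q_2 = (3/5)·q_1.
Budget: p_1·q_1 + p_2·(3/5)·q_1 = I, so (5·p_1 + 3·p_2)·q_1 = 5·I.
Demand: q_1*(p_1,p_2,I) = 5·I/(5·p_1 + 3·p_2), q_2* = 3·I/(5·p_1 + 3·p_2).
Here 5·11.5 + 3·8 = 81.5, giving q_1* = 2.8221 and q_2* = 1.6933.

q_1* = 2.8221, q_2* = 1.6933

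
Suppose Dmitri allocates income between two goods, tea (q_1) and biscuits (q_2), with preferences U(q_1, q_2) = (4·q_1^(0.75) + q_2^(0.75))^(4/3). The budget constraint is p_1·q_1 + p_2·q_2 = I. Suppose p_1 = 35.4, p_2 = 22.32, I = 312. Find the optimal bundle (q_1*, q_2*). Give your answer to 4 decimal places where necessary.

q_1* = 8.6783, q_2* = 0.2145

With the ratio pinned down, the budget gives q_1* = I/(p_1 + p_2·(q_2/q_1)) and q_2* = (q_2/q_1)·q_1*.
Numerically q_2/q_1 = 0.024717, so q_1* = 312/(35.4 + 22.32·0.024717) = 8.6783 and q_2* = 0.024717·8.6783 = 0.2145.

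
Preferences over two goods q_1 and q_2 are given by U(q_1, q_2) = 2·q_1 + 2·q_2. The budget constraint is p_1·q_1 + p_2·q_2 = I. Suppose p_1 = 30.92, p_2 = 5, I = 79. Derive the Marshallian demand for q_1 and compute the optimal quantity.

q_1* = 0

Linear utility — the consumer picks whichever good has higher MU/price: 2/30.92 = 0.0647 vs 2/5 = 0.4.
q_2 gives more utility per dollar, so spend all income on q_2: q_2* = I/p_2, q_1* = 0.
Numerically: q_1* = 0, q_2* = 15.8.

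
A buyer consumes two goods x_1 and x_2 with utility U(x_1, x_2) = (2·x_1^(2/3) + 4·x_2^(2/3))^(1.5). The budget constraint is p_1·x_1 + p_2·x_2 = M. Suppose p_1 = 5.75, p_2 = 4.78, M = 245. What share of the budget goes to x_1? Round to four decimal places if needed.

MU_x_1 ∝ 2·x_1^(-1/3), MU_x_2 ∝ 4·x_2^(-1/3), so MRS = (1/2)·(x_2/x_1)^(1/3) = p_1/p_2.
Solve for the ratio: x_2/x_1 = [2·p_1/p_2]^(3).
Substitute x_2 = (x_2/x_1)·x_1 into the budget: x_1* = M/(p_1 + p_2·(x_2/x_1)).
Numerically x_2/x_1 = 13.925469, so x_1* = 245/(5.75 + 4.78·13.925469) = 3.388 and x_2* = 13.925469·3.388 = 47.1797.
Expenditure on x_1: 5.75·3.388 = 19.4811; share = 0.0795.

share on x_1 = 0.0795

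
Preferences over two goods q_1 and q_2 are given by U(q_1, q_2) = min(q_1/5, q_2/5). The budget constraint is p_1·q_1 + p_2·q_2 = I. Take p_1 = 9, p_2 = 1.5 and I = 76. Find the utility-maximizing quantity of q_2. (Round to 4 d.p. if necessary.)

Here 5·9 + 5·1.5 = 52.5, giving q_2* = 7.2381.

q_2* = 7.2381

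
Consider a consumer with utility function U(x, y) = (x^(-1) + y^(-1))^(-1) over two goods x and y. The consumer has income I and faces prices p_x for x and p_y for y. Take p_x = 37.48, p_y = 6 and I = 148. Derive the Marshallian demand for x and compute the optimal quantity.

MU_x ∝ x^(-2), MU_y ∝ y^(-2), so MRS = (y/x)^(2) = p_x/p_y.
Hence y/x = (p_x/p_y)^(1/(2)), i.e. raised to the 0.5 power.
With the ratio pinned down, the budget gives x* = I/(p_x + p_y·(y/x)) and y* = (y/x)·x*.
Numerically y/x = 2.499333, so x* = 148/(37.48 + 6·2.499333) = 2.8203.

x* = 2.8203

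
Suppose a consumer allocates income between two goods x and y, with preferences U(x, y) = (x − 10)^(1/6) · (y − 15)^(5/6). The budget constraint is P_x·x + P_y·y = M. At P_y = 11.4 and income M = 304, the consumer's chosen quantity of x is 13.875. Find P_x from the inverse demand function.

P_x = 4

MRS = (1/5)·(y−15)/(x−10). Tangency with P_x/P_y gives y−15 = 5·(P_x/P_y)·(x−10).
Substituting into the budget: x* = 10 + 1/6·(M − 10·P_x − 15·P_y)/P_x, and y* = 15 + 5/6·(…)/P_y.
Set x* = 13.875 in the demand function and solve for P_x: P_x = 4.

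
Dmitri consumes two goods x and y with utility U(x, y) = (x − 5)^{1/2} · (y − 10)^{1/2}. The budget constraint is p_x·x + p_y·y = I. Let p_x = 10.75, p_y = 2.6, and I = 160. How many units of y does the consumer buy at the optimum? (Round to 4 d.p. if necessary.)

y* = 25.4327

Let x' = x−5, y' = y−10. MRS = y'/x' = p_x/p_y.
After buying the subsistence bundle (5, 10), a share 0.5 of the remaining income goes to x: x* = 5 + 0.5·(I − 5p_x − 10p_y)/p_x.
Discretionary income = 160 − 5·10.75 − 10·2.6 = 80.25; y* = 10 + 0.5·80.25/2.6 = 25.4327.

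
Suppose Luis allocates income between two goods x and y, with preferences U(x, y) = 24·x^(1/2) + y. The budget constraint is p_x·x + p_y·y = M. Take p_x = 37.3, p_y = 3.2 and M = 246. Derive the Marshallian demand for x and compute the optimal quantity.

Utility is quasi-linear in y; the FOC for x is 12/√x = p_x/p_y.
Thus x* = (12·p_y/p_x)² — independent of M — with the rest of income spent on y.
Plugging in: x* = (12·3.2/37.3)² = 1.0599.

x* = 1.0599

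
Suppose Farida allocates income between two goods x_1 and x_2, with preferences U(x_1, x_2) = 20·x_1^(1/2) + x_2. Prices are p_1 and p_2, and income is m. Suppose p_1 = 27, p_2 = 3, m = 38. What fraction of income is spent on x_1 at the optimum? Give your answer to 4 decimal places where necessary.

Solve: √x_1 = 10·p_2/p_1, so x_1*(p_1,p_2) = (10·p_2/p_1)², and x_2* = (m − p_1·x_1*)/p_2.
Plugging in: x_1* = (10·3/27)² = 1.2346, x_2* = 1.5556.
Expenditure on x_1: 27·1.2346 = 33.3333; share = 0.8772.

share on x_1 = 0.8772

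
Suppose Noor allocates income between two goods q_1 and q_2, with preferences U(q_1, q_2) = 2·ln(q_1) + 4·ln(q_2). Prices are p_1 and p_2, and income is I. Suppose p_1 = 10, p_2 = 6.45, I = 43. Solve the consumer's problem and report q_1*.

MU_q_1/MU_q_2 = (2·q_2)/(4·q_1); tangency sets this equal to p_1/p_2.
Rearranging, p_2·q_2 = 2·p_1·q_1. Substituting into the budget gives p_1·q_1·(1 + 2) = I.
Demand: q_1*(p_1,p_2,I) = 1/3·I/p_1 and q_2* = 2/3·I/p_2.
At p_1=10, p_2=6.45, I=43: q_1* = 1/3·43/10 = 1.4333.

q_1* = 1.4333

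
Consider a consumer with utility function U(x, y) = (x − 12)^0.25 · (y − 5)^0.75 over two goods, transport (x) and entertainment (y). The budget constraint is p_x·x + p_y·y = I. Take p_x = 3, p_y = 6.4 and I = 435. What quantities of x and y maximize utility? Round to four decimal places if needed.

Substituting into the budget: x* = 12 + 0.25·(I − 12·p_x − 5·p_y)/p_x, and y* = 5 + 0.75·(…)/p_y.
Discretionary income = 435 − 12·3 − 5·6.4 = 367; x* = 12 + 0.25·367/3 = 42.5833; y* = 5 + 0.75·367/6.4 = 48.0078.

x* = 42.5833, y* = 48.0078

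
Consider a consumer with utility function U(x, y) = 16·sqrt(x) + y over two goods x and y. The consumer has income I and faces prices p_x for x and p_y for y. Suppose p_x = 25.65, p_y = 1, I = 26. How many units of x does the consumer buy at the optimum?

Set MRS = p_x/p_y: 8·x^(−1/2) = p_x/p_y.
Solve: √x = 8·p_y/p_x, so x*(p_x,p_y) = (8·p_y/p_x)², and y* = (I − p_x·x*)/p_y.
Plugging in: x* = (8·1/25.65)² = 0.0973.

x* = 0.0973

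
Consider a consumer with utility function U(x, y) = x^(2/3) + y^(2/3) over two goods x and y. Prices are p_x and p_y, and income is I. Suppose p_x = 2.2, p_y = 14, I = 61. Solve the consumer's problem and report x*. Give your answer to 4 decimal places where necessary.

x* = 27.0591

Substitute y = (y/x)·x into the budget: x* = I/(p_x + p_y·(y/x)).
Numerically y/x = 0.00388, so x* = 61/(2.2 + 14·0.00388) = 27.0591.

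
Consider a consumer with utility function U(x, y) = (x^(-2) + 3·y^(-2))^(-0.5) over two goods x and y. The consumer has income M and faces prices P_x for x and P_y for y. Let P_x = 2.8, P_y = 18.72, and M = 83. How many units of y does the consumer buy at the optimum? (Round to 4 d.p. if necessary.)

y* = 3.7091

From the CES first-order condition, (1/3)·(y/x)^(3) = P_x/P_y.
Hence y/x = (3·P_x/P_y)^(1/(3)), i.e. raised to the 1/3 power.
With the ratio pinned down, the budget gives x* = M/(P_x + P_y·(y/x)) and y* = (y/x)·x*.
Numerically y/x = 0.765581, so x* = 83/(2.8 + 18.72·0.765581) = 4.8448 and y* = 0.765581·4.8448 = 3.7091.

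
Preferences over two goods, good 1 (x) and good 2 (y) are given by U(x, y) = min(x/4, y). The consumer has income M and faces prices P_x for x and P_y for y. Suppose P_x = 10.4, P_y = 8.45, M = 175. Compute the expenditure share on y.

Here 4·10.4 + 8.45 = 50.05, giving x* = 13.986 and y* = 3.4965.
Expenditure on y: 8.45·3.4965 = 29.5455; share = 0.1688.

share on y = 0.1688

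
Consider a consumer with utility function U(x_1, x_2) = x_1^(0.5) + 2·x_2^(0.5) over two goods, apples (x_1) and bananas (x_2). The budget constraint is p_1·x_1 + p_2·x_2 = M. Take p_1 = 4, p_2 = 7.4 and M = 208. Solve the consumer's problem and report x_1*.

x_1* = 16.4444

From the CES first-order condition, (1/2)·(x_2/x_1)^(0.5) = p_1/p_2.
Solve for the ratio: x_2/x_1 = [2·p_1/p_2]^(2).
Substitute x_2 = (x_2/x_1)·x_1 into the budget: x_1* = M/(p_1 + p_2·(x_2/x_1)).
Numerically x_2/x_1 = 1.168736, so x_1* = 208/(4 + 7.4·1.168736) = 16.4444.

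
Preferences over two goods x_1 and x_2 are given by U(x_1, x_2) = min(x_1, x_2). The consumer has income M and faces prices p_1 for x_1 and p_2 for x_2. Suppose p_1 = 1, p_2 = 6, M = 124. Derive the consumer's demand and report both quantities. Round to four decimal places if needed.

Leontief preferences: the optimum is at the kink where x_1/1 = x_2/1, i.e. x_2 = x_1.
Budget: p_1·x_1 + p_2·x_1 = M, so (p_1 + p_2)·x_1 = M.
Demand: x_1*(p_1,p_2,M) = M/(p_1 + p_2), x_2* = M/(p_1 + p_2).
Here 1 + 6 = 7, giving x_1* = 17.7143 and x_2* = 17.7143.

x_1* = 17.7143, x_2* = 17.7143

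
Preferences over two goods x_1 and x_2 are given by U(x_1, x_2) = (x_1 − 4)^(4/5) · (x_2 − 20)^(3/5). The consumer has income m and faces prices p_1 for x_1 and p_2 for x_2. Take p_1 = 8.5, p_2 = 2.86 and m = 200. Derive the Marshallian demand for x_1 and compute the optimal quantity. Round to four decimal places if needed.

x_1* = 11.3143

After buying the subsistence bundle (4, 20), a share 4/7 of the remaining income goes to x_1: x_1* = 4 + 4/7·(m − 4p_1 − 20p_2)/p_1.
Discretionary income = 200 − 4·8.5 − 20·2.86 = 108.8; x_1* = 4 + 4/7·108.8/8.5 = 11.3143.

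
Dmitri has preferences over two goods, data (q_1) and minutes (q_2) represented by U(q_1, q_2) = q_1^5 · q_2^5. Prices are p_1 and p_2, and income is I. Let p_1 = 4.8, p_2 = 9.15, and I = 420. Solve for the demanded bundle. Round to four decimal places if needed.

The MRS is q_2/q_1. Set MRS = p_1/p_2.
So 5·p_2·q_2 = 5·p_1·q_1; combined with the budget, a share 0.5 of income goes to q_1.
Demand: q_1*(p_1,p_2,I) = 0.5·I/p_1 and q_2* = 0.5·I/p_2.
At p_1=4.8, p_2=9.15, I=420: q_1* = 0.5·420/4.8 = 43.75, q_2* = 22.9508.

q_1* = 43.75, q_2* = 22.9508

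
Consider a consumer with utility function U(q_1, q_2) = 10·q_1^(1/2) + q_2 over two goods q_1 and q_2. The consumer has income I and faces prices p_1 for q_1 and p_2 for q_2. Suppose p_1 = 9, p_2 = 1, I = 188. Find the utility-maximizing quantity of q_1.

q_1* = 0.3086

Set MRS = p_1/p_2: 5·q_1^(−1/2) = p_1/p_2.
Solve: √q_1 = 5·p_2/p_1, so q_1*(p_1,p_2) = (5·p_2/p_1)², and q_2* = (I − p_1·q_1*)/p_2.
Plugging in: q_1* = (5·1/9)² = 0.3086.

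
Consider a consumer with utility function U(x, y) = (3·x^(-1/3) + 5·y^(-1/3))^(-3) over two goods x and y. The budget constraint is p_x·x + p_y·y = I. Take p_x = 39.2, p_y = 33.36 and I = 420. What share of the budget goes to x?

From the CES first-order condition, (3/5)·(y/x)^(4/3) = p_x/p_y.
Solve for the ratio: y/x = [(5/3)·p_x/p_y]^(0.75).
With the ratio pinned down, the budget gives x* = I/(p_x + p_y·(y/x)) and y* = (y/x)·x*.
Numerically y/x = 1.655509, so x* = 420/(39.2 + 33.36·1.655509) = 4.4478 and y* = 1.655509·4.4478 = 7.3634.
Expenditure on x: 39.2·4.4478 = 174.3555; share = 0.4151.

share on x = 0.4151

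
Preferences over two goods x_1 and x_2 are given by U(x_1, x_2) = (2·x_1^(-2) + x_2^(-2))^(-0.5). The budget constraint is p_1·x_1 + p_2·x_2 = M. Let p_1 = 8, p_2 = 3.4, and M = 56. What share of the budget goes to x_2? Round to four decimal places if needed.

share on x_2 = 0.3097

MRS = MU_x_1/MU_x_2 = 2·(x_2/x_1)^(3). Set equal to p_1/p_2.
Hence x_2/x_1 = ((1/2)·p_1/p_2)^(1/(3)), i.e. raised to the 1/3 power.
With the ratio pinned down, the budget gives x_1* = M/(p_1 + p_2·(x_2/x_1)) and x_2* = (x_2/x_1)·x_1*.
Numerically x_2/x_1 = 1.055667, so x_1* = 56/(8 + 3.4·1.055667) = 4.8321 and x_2* = 1.055667·4.8321 = 5.101.
Expenditure on x_2: 3.4·5.101 = 17.3435; share = 0.3097.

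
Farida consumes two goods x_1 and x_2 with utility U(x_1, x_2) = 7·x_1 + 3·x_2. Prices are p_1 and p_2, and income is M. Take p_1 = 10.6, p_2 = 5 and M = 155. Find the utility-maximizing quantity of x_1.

x_1* = 14.6226

Linear utility — the consumer picks whichever good has higher MU/price: 7/10.6 = 0.6604 vs 3/5 = 0.6.
x_1 gives more utility per dollar, so spend all income on x_1: x_1* = M/p_1, x_2* = 0.
Numerically: x_1* = 14.6226, x_2* = 0.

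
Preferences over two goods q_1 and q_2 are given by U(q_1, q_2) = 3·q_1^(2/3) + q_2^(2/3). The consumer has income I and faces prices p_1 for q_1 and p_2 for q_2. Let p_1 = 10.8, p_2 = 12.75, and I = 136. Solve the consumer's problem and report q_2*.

q_2* = 0.2761

MRS = MU_q_1/MU_q_2 = 3·(q_2/q_1)^(1/3). Set equal to p_1/p_2.
Solve for the ratio: q_2/q_1 = [(1/3)·p_1/p_2]^(3).
Substitute q_2 = (q_2/q_1)·q_1 into the budget: q_1* = I/(p_1 + p_2·(q_2/q_1)).
Numerically q_2/q_1 = 0.02251, so q_1* = 136/(10.8 + 12.75·0.02251) = 12.2666 and q_2* = 0.02251·12.2666 = 0.2761.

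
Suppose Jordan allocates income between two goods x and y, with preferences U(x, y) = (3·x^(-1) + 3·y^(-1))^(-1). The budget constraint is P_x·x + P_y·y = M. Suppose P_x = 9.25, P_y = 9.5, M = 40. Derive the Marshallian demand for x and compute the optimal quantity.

MU_x ∝ 3·x^(-2), MU_y ∝ 3·y^(-2), so MRS = (y/x)^(2) = P_x/P_y.
Solve for the ratio: y/x = [P_x/P_y]^(0.5).
With the ratio pinned down, the budget gives x* = M/(P_x + P_y·(y/x)) and y* = (y/x)·x*.
Numerically y/x = 0.986754, so x* = 40/(9.25 + 9.5·0.986754) = 2.1477.

x* = 2.1477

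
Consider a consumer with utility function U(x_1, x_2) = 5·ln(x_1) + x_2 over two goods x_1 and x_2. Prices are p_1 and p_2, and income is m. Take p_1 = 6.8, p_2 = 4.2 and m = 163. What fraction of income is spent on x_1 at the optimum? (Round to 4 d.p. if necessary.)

Set MRS = p_1/p_2: (5/x_1)/1 = p_1/p_2.
So x_1*(p_1,p_2) = 5·p_2/p_1, independent of income; and x_2* = (m − 5·p_2)/p_2.
At the given prices: x_1* = 5·4.2/6.8 = 3.0882, and x_2* = 33.8095.
Expenditure on x_1: 6.8·3.0882 = 21; share = 0.1288.

share on x_1 = 0.1288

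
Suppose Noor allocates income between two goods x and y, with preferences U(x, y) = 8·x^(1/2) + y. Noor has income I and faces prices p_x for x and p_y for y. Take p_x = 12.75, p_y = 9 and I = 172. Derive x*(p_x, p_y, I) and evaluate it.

Plugging in: x* = (4·9/12.75)² = 7.9723.

x* = 7.9723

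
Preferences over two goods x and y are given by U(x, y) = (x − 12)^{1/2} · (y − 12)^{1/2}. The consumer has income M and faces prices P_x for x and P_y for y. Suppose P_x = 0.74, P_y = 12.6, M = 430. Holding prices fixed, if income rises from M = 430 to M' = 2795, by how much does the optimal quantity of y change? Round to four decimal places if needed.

Δy* = 93.8492

Let x' = x−12, y' = y−12. MRS = y'/x' = P_x/P_y.
Substituting into the budget: x* = 12 + 0.5·(M − 12·P_x − 12·P_y)/P_x, and y* = 12 + 0.5·(…)/P_y.
Discretionary income = 430 − 12·0.74 − 12·12.6 = 269.92; y* = 12 + 0.5·269.92/12.6 = 22.7111.
At M' = 2795: y* = 116.5603. Change: 116.5603 − 22.7111 = 93.8492.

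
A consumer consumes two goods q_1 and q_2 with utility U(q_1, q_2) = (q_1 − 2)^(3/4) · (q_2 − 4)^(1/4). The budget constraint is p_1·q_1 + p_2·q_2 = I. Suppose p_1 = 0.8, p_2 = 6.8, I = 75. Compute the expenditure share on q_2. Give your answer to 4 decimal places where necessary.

share on q_2 = 0.5167

Discretionary income = 75 − 2·0.8 − 4·6.8 = 46.2; q_1* = 2 + 0.75·46.2/0.8 = 45.3125; q_2* = 4 + 0.25·46.2/6.8 = 5.6985.
Expenditure on q_2: 6.8·5.6985 = 38.75; share = 0.5167.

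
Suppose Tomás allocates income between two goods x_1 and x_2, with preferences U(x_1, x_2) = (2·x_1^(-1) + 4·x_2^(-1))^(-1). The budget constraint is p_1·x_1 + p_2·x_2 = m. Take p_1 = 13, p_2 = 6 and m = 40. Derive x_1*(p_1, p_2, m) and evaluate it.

x_1* = 1.5692

From the CES first-order condition, (1/2)·(x_2/x_1)^(2) = p_1/p_2.
Hence x_2/x_1 = (2·p_1/p_2)^(1/(2)), i.e. raised to the 0.5 power.
With the ratio pinned down, the budget gives x_1* = m/(p_1 + p_2·(x_2/x_1)) and x_2* = (x_2/x_1)·x_1*.
Numerically x_2/x_1 = 2.081666, so x_1* = 40/(13 + 6·2.081666) = 1.5692.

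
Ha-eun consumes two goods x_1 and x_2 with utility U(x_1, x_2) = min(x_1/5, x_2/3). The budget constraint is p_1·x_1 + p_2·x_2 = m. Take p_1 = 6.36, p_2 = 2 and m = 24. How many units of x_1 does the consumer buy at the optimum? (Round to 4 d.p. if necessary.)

Leontief preferences: the optimum is at the kink where x_1/5 = x_2/3, i.e. x_2 = (3/5)·x_1.
Budget: p_1·x_1 + p_2·(3/5)·x_1 = m, so (5·p_1 + 3·p_2)·x_1 = 5·m.
Demand: x_1*(p_1,p_2,m) = 5·m/(5·p_1 + 3·p_2), x_2* = 3·m/(5·p_1 + 3·p_2).
Here 5·6.36 + 3·2 = 37.8, giving x_1* = 3.1746.

x_1* = 3.1746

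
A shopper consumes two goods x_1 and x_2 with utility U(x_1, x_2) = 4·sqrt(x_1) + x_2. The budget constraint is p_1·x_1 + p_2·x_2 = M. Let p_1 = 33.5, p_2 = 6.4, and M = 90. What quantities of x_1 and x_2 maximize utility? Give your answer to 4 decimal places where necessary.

Set MRS = p_1/p_2: 2·x_1^(−1/2) = p_1/p_2.
Thus x_1* = (2·p_2/p_1)² — independent of M — with the rest of income spent on x_2.
Plugging in: x_1* = (2·6.4/33.5)² = 0.146, x_2* = 13.2983.

x_1* = 0.146, x_2* = 13.2983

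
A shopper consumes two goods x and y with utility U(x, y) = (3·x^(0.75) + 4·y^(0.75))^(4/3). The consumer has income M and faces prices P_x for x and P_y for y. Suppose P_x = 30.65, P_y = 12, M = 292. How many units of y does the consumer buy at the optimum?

y* = 23.8799

Numerically y/x = 134.509165, so x* = 292/(30.65 + 12·134.509165) = 0.1775 and y* = 134.509165·0.1775 = 23.8799.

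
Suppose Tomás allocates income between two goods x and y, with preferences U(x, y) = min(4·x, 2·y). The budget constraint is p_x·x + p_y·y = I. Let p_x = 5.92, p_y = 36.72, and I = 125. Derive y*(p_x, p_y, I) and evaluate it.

Here 2·5.92 + 4·36.72 = 158.72, giving y* = 3.1502.

y* = 3.1502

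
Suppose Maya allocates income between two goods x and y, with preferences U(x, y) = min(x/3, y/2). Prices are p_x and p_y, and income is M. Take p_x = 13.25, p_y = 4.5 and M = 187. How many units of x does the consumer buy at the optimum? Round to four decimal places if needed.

x* = 11.5077

Leontief preferences: the optimum is at the kink where x/3 = y/2, i.e. y = (2/3)·x.
Budget: p_x·x + p_y·(2/3)·x = M, so (3·p_x + 2·p_y)·x = 3·M.
Demand: x*(p_x,p_y,M) = 3·M/(3·p_x + 2·p_y), y* = 2·M/(3·p_x + 2·p_y).
Here 3·13.25 + 2·4.5 = 48.75, giving x* = 11.5077.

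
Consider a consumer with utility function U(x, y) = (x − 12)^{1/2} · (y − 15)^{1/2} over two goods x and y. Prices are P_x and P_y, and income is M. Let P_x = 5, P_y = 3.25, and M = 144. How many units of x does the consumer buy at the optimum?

x* = 15.525

Let x' = x−12, y' = y−15. MRS = y'/x' = P_x/P_y.
After buying the subsistence bundle (12, 15), a share 0.5 of the remaining income goes to x: x* = 12 + 0.5·(M − 12P_x − 15P_y)/P_x.
Discretionary income = 144 − 12·5 − 15·3.25 = 35.25; x* = 12 + 0.5·35.25/5 = 15.525.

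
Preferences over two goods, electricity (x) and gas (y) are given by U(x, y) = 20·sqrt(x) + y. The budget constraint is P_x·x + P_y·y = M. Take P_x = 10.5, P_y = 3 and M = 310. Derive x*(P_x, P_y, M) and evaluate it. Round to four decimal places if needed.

x* = 8.1633

Set MRS = P_x/P_y: 10·x^(−1/2) = P_x/P_y.
Thus x* = (10·P_y/P_x)² — independent of M — with the rest of income spent on y.
Plugging in: x* = (10·3/10.5)² = 8.1633.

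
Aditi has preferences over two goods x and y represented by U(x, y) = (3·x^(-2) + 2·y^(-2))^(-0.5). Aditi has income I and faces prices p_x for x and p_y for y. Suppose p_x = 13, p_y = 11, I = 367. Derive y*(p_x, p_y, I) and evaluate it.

y* = 14.6359

MU_x ∝ 3·x^(-3), MU_y ∝ 2·y^(-3), so MRS = (3/2)·(y/x)^(3) = p_x/p_y.
Hence y/x = ((2/3)·p_x/p_y)^(1/(3)), i.e. raised to the 1/3 power.
With the ratio pinned down, the budget gives x* = I/(p_x + p_y·(y/x)) and y* = (y/x)·x*.
Numerically y/x = 0.923605, so x* = 367/(13 + 11·0.923605) = 15.8465 and y* = 0.923605·15.8465 = 14.6359.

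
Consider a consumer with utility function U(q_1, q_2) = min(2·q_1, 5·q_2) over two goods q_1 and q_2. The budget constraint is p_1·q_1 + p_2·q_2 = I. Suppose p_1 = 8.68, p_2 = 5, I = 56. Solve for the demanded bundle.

With perfect complements, no substitution: consume in ratio q_1:q_2 = 5:2.
Budget: p_1·q_1 + p_2·(2/5)·q_1 = I, so (5·p_1 + 2·p_2)·q_1 = 5·I.
Demand: q_1*(p_1,p_2,I) = 5·I/(5·p_1 + 2·p_2), q_2* = 2·I/(5·p_1 + 2·p_2).
Here 5·8.68 + 2·5 = 53.4, giving q_1* = 5.2434 and q_2* = 2.0974.

q_1* = 5.2434, q_2* = 2.0974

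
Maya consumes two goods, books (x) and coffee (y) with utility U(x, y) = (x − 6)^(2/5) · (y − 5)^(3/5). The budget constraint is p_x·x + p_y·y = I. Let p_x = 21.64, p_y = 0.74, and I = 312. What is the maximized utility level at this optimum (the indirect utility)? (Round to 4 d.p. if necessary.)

V = 31.887

After buying the subsistence bundle (6, 5), a share 0.4 of the remaining income goes to x: x* = 6 + 0.4·(I − 6p_x − 5p_y)/p_x.
Discretionary income = 312 − 6·21.64 − 5·0.74 = 178.46; x* = 6 + 0.4·178.46/21.64 = 9.2987; y* = 5 + 0.6·178.46/0.74 = 149.6973.
Utility at the optimum: U(9.2987, 149.6973) = 31.887.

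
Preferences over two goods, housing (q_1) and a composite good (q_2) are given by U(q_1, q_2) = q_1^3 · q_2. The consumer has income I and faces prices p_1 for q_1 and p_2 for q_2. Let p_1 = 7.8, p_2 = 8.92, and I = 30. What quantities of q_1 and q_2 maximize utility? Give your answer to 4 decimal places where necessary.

q_1* = 2.8846, q_2* = 0.8408

Tangency: MRS = 3·q_2/q_1 = p_1/p_2.
Rearranging, p_2·q_2 = (1/3)·p_1·q_1. Substituting into the budget gives p_1·q_1·(1 + (1/3)) = I.
Demand: q_1*(p_1,p_2,I) = 0.75·I/p_1 and q_2* = 0.25·I/p_2.
At p_1=7.8, p_2=8.92, I=30: q_1* = 0.75·30/7.8 = 2.8846, q_2* = 0.8408.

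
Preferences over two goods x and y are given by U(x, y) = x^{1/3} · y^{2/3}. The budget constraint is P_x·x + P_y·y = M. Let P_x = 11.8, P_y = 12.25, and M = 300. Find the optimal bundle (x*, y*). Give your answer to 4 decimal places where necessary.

The MRS is (1/2)·y/x. Set MRS = P_x/P_y.
So 1/3·P_y·y = 2/3·P_x·x; combined with the budget, a share 1/3 of income goes to x.
Demand: x*(P_x,P_y,M) = 1/3·M/P_x and y* = 2/3·M/P_y.
At P_x=11.8, P_y=12.25, M=300: x* = 1/3·300/11.8 = 8.4746, y* = 16.3265.

x* = 8.4746, y* = 16.3265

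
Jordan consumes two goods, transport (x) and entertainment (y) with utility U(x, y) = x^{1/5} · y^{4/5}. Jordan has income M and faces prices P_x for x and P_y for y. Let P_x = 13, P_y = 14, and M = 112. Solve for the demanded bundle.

x* = 1.7231, y* = 6.4

Tangency: MRS = (1/4)·y/x = P_x/P_y.
So 0.2·P_y·y = 0.8·P_x·x; combined with the budget, a share 0.2 of income goes to x.
Demand: x*(P_x,P_y,M) = 0.2·M/P_x and y* = 0.8·M/P_y.
At P_x=13, P_y=14, M=112: x* = 0.2·112/13 = 1.7231, y* = 6.4.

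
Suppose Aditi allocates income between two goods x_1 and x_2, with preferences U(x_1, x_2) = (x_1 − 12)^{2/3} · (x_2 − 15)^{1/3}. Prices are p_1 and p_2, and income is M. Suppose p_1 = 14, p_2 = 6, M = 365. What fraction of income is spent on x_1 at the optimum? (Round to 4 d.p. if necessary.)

share on x_1 = 0.6557

This is Cobb-Douglas in (x_1−12, x_2−15): tangency gives 2/3·p_2·(x_2−15) = 1/3·p_1·(x_1−12).
After buying the subsistence bundle (12, 15), a share 2/3 of the remaining income goes to x_1: x_1* = 12 + 2/3·(M − 12p_1 − 15p_2)/p_1.
Discretionary income = 365 − 12·14 − 15·6 = 107; x_1* = 12 + 2/3·107/14 = 17.0952; x_2* = 15 + 1/3·107/6 = 20.9444.
Expenditure on x_1: 14·17.0952 = 239.3333; share = 0.6557.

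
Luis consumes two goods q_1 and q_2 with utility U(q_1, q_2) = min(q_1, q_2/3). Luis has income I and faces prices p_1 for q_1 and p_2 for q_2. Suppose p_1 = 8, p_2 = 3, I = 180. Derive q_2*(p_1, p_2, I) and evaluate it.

With perfect complements, no substitution: consume in ratio q_1:q_2 = 1:3.
Budget: p_1·q_1 + p_2·3·q_1 = I, so (p_1 + 3·p_2)·q_1 = I.
Demand: q_1*(p_1,p_2,I) = I/(p_1 + 3·p_2), q_2* = 3·I/(p_1 + 3·p_2).
Here 8 + 3·3 = 17, giving q_2* = 31.7647.

q_2* = 31.7647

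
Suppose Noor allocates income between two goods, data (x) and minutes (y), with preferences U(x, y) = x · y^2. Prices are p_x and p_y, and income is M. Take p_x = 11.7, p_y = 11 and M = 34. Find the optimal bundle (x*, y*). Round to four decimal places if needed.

Demand: x*(p_x,p_y,M) = 1/3·M/p_x and y* = 2/3·M/p_y.
At p_x=11.7, p_y=11, M=34: x* = 1/3·34/11.7 = 0.9687, y* = 2.0606.

x* = 0.9687, y* = 2.0606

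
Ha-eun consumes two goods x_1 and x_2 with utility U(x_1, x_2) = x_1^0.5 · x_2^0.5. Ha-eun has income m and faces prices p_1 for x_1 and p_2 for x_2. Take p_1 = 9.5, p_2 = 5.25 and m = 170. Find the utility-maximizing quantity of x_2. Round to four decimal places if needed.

MU_x_1/MU_x_2 = (0.5·x_2)/(0.5·x_1); tangency sets this equal to p_1/p_2.
So 0.5·p_2·x_2 = 0.5·p_1·x_1; combined with the budget, a share 0.5 of income goes to x_1.
Demand: x_1*(p_1,p_2,m) = 0.5·m/p_1 and x_2* = 0.5·m/p_2.
At p_1=9.5, p_2=5.25, m=170: x_2* = 0.5·170/5.25 = 16.1905.

x_2* = 16.1905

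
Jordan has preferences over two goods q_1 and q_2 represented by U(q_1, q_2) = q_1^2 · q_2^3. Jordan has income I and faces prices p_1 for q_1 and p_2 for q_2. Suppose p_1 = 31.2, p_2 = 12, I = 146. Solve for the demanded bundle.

The MRS is (2/3)·q_2/q_1. Set MRS = p_1/p_2.
So 2·p_2·q_2 = 3·p_1·q_1; combined with the budget, a share 0.4 of income goes to q_1.
Demand: q_1*(p_1,p_2,I) = 0.4·I/p_1 and q_2* = 0.6·I/p_2.
At p_1=31.2, p_2=12, I=146: q_1* = 0.4·146/31.2 = 1.8718, q_2* = 7.3.

q_1* = 1.8718, q_2* = 7.3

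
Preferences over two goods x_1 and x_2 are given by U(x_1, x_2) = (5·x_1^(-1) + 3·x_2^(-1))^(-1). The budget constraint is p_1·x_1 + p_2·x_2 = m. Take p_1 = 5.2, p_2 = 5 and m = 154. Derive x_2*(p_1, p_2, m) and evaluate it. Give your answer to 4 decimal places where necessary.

x_2* = 13.2956

MRS = MU_x_1/MU_x_2 = (5/3)·(x_2/x_1)^(2). Set equal to p_1/p_2.
Hence x_2/x_1 = ((3/5)·p_1/p_2)^(1/(2)), i.e. raised to the 0.5 power.
Substitute x_2 = (x_2/x_1)·x_1 into the budget: x_1* = m/(p_1 + p_2·(x_2/x_1)).
Numerically x_2/x_1 = 0.789937, so x_1* = 154/(5.2 + 5·0.789937) = 16.8312 and x_2* = 0.789937·16.8312 = 13.2956.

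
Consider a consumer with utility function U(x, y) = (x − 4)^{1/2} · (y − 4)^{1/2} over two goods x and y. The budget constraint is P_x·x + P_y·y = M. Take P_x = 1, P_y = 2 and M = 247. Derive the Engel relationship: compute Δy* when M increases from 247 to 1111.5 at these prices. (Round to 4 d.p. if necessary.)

Δy* = 216.125

After buying the subsistence bundle (4, 4), a share 0.5 of the remaining income goes to x: x* = 4 + 0.5·(M − 4P_x − 4P_y)/P_x.
Discretionary income = 247 − 4·1 − 4·2 = 235; y* = 4 + 0.5·235/2 = 62.75.
At M' = 1111.5: y* = 278.875. Change: 278.875 − 62.75 = 216.125.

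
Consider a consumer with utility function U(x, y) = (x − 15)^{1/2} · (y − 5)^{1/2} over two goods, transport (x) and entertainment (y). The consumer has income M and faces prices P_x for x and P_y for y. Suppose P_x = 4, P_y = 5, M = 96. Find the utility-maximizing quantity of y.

This is Cobb-Douglas in (x−15, y−5): tangency gives 0.5·P_y·(y−5) = 0.5·P_x·(x−15).
Substituting into the budget: x* = 15 + 0.5·(M − 15·P_x − 5·P_y)/P_x, and y* = 5 + 0.5·(…)/P_y.
Discretionary income = 96 − 15·4 − 5·5 = 11; y* = 5 + 0.5·11/5 = 6.1.

y* = 6.1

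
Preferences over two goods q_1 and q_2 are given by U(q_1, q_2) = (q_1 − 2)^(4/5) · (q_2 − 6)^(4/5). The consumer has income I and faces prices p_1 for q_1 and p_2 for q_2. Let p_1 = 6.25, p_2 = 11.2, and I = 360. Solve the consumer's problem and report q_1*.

q_1* = 24.424

Let q_1' = q_1−2, q_2' = q_2−6. MRS = q_2'/q_1' = p_1/p_2.
After buying the subsistence bundle (2, 6), a share 0.5 of the remaining income goes to q_1: q_1* = 2 + 0.5·(I − 2p_1 − 6p_2)/p_1.
Discretionary income = 360 − 2·6.25 − 6·11.2 = 280.3; q_1* = 2 + 0.5·280.3/6.25 = 24.424.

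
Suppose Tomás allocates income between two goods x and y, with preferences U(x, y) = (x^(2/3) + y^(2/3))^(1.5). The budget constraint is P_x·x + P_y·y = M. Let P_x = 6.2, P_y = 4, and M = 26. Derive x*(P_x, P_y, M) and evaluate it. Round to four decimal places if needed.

x* = 1.2325

MU_x ∝ x^(-1/3), MU_y ∝ y^(-1/3), so MRS = (y/x)^(1/3) = P_x/P_y.
Solve for the ratio: y/x = [P_x/P_y]^(3).
Substitute y = (y/x)·x into the budget: x* = M/(P_x + P_y·(y/x)).
Numerically y/x = 3.723875, so x* = 26/(6.2 + 4·3.723875) = 1.2325.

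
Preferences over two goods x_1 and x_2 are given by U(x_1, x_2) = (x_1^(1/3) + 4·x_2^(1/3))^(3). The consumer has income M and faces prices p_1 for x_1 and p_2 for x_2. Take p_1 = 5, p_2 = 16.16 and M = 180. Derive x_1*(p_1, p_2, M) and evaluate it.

From the CES first-order condition, (1/4)·(x_2/x_1)^(2/3) = p_1/p_2.
Hence x_2/x_1 = (4·p_1/p_2)^(1/(2/3)), i.e. raised to the 1.5 power.
Substitute x_2 = (x_2/x_1)·x_1 into the budget: x_1* = M/(p_1 + p_2·(x_2/x_1)).
Numerically x_2/x_1 = 1.376838, so x_1* = 180/(5 + 16.16·1.376838) = 6.6056.

x_1* = 6.6056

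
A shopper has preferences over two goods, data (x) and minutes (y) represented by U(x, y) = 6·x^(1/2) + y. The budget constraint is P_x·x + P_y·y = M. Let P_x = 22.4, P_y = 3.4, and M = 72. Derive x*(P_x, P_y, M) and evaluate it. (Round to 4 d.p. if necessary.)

x* = 0.2074

Utility is quasi-linear in y; the FOC for x is 3/√x = P_x/P_y.
Thus x* = (3·P_y/P_x)² — independent of M — with the rest of income spent on y.
Plugging in: x* = (3·3.4/22.4)² = 0.2074.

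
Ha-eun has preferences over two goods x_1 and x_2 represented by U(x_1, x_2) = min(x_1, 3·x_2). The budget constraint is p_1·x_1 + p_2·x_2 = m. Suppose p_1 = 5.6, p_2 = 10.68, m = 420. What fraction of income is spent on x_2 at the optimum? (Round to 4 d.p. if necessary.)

share on x_2 = 0.3886

Leontief preferences: the optimum is at the kink where x_1/3 = x_2/1, i.e. x_2 = (1/3)·x_1.
Budget: p_1·x_1 + p_2·(1/3)·x_1 = m, so (3·p_1 + p_2)·x_1 = 3·m.
Demand: x_1*(p_1,p_2,m) = 3·m/(3·p_1 + p_2), x_2* = m/(3·p_1 + p_2).
Here 3·5.6 + 10.68 = 27.48, giving x_1* = 45.8515 and x_2* = 15.2838.
Expenditure on x_2: 10.68·15.2838 = 163.2314; share = 0.3886.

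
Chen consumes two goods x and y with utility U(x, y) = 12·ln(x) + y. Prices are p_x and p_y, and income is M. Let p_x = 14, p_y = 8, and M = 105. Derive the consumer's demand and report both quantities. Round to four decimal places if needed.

Set MRS = p_x/p_y: (12/x)/1 = p_x/p_y.
So x*(p_x,p_y) = 12·p_y/p_x, independent of income; and y* = (M − 12·p_y)/p_y.
At the given prices: x* = 12·8/14 = 6.8571, and y* = 1.125.

x* = 6.8571, y* = 1.125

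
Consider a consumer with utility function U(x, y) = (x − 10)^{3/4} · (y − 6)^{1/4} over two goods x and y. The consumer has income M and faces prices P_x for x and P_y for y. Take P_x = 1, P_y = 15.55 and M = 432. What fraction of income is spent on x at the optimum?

share on x = 0.5938

MRS = 3·(y−6)/(x−10). Tangency with P_x/P_y gives y−6 = (1/3)·(P_x/P_y)·(x−10).
Substituting into the budget: x* = 10 + 0.75·(M − 10·P_x − 6·P_y)/P_x, and y* = 6 + 0.25·(…)/P_y.
Discretionary income = 432 − 10·1 − 6·15.55 = 328.7; x* = 10 + 0.75·328.7/1 = 256.525; y* = 6 + 0.25·328.7/15.55 = 11.2846.
Expenditure on x: 1·256.525 = 256.525; share = 0.5938.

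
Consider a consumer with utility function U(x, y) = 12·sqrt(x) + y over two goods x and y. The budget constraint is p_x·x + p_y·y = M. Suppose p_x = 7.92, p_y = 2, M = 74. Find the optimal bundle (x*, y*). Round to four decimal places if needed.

Set MRS = p_x/p_y: 6·x^(−1/2) = p_x/p_y.
Solve: √x = 6·p_y/p_x, so x*(p_x,p_y) = (6·p_y/p_x)², and y* = (M − p_x·x*)/p_y.
Plugging in: x* = (6·2/7.92)² = 2.2957, y* = 27.9091.

x* = 2.2957, y* = 27.9091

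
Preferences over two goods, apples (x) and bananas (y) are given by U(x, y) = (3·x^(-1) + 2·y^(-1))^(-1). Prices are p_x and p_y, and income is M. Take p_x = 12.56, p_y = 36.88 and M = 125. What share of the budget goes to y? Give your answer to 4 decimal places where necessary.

From the CES first-order condition, (3/2)·(y/x)^(2) = p_x/p_y.
Hence y/x = ((2/3)·p_x/p_y)^(1/(2)), i.e. raised to the 0.5 power.
Substitute y = (y/x)·x into the budget: x* = M/(p_x + p_y·(y/x)).
Numerically y/x = 0.47649, so x* = 125/(12.56 + 36.88·0.47649) = 4.1483 and y* = 0.47649·4.1483 = 1.9766.
Expenditure on y: 36.88·1.9766 = 72.8976; share = 0.5832.

share on y = 0.5832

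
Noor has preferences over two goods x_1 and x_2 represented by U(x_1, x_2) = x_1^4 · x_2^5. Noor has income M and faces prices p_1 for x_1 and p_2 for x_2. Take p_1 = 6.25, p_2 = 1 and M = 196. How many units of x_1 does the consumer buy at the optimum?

x_1* = 13.9378

Demand: x_1*(p_1,p_2,M) = 4/9·M/p_1 and x_2* = 5/9·M/p_2.
At p_1=6.25, p_2=1, M=196: x_1* = 4/9·196/6.25 = 13.9378.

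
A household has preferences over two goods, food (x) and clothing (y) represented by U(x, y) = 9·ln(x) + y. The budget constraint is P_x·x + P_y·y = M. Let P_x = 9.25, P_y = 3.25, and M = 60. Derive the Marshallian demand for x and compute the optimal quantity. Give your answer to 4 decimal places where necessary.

So x*(P_x,P_y) = 9·P_y/P_x, independent of income; and y* = (M − 9·P_y)/P_y.
At the given prices: x* = 9·3.25/9.25 = 3.1622.

x* = 3.1622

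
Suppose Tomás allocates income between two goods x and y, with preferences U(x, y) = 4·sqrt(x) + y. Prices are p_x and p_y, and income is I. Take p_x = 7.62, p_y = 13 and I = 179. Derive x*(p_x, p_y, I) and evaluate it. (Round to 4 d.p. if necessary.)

Set MRS = p_x/p_y: 2·x^(−1/2) = p_x/p_y.
Solve: √x = 2·p_y/p_x, so x*(p_x,p_y) = (2·p_y/p_x)², and y* = (I − p_x·x*)/p_y.
Plugging in: x* = (2·13/7.62)² = 11.6422.

x* = 11.6422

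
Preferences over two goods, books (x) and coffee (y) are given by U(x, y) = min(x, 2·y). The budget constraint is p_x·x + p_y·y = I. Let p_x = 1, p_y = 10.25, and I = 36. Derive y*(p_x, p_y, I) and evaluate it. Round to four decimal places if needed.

Leontief preferences: the optimum is at the kink where x/2 = y/1, i.e. y = (1/2)·x.
Budget: p_x·x + p_y·(1/2)·x = I, so (2·p_x + p_y)·x = 2·I.
Demand: x*(p_x,p_y,I) = 2·I/(2·p_x + p_y), y* = I/(2·p_x + p_y).
Here 2·1 + 10.25 = 12.25, giving y* = 2.9388.

y* = 2.9388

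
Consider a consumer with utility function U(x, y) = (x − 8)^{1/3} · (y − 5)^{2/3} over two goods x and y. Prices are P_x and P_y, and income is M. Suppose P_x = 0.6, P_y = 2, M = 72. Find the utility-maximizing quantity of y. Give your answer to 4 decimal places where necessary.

y* = 24.0667

MRS = (1/2)·(y−5)/(x−8). Tangency with P_x/P_y gives y−5 = 2·(P_x/P_y)·(x−8).
Substituting into the budget: x* = 8 + 1/3·(M − 8·P_x − 5·P_y)/P_x, and y* = 5 + 2/3·(…)/P_y.
Discretionary income = 72 − 8·0.6 − 5·2 = 57.2; y* = 5 + 2/3·57.2/2 = 24.0667.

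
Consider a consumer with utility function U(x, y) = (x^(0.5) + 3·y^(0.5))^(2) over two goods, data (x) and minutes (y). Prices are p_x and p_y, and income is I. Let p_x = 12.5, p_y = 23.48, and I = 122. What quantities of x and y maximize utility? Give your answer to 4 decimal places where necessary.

From the CES first-order condition, (1/3)·(y/x)^(0.5) = p_x/p_y.
Hence y/x = (3·p_x/p_y)^(1/(0.5)), i.e. raised to the 2 power.
Substitute y = (y/x)·x into the budget: x* = I/(p_x + p_y·(y/x)).
Numerically y/x = 2.550741, so x* = 122/(12.5 + 23.48·2.550741) = 1.6853 and y* = 2.550741·1.6853 = 4.2987.

x* = 1.6853, y* = 4.2987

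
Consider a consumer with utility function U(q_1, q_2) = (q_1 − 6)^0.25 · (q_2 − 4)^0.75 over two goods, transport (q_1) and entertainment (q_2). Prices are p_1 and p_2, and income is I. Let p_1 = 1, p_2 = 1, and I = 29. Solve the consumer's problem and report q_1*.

MRS = (1/3)·(q_2−4)/(q_1−6). Tangency with p_1/p_2 gives q_2−4 = 3·(p_1/p_2)·(q_1−6).
After buying the subsistence bundle (6, 4), a share 0.25 of the remaining income goes to q_1: q_1* = 6 + 0.25·(I − 6p_1 − 4p_2)/p_1.
Discretionary income = 29 − 6·1 − 4·1 = 19; q_1* = 6 + 0.25·19/1 = 10.75.

q_1* = 10.75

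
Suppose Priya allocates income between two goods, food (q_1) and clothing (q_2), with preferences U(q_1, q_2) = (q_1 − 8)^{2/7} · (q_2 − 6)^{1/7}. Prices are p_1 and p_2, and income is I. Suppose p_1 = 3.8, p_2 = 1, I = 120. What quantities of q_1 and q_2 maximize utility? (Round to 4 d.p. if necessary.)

Let q_1' = q_1−8, q_2' = q_2−6. MRS = 2·q_2'/q_1' = p_1/p_2.
After buying the subsistence bundle (8, 6), a share 2/3 of the remaining income goes to q_1: q_1* = 8 + 2/3·(I − 8p_1 − 6p_2)/p_1.
Discretionary income = 120 − 8·3.8 − 6·1 = 83.6; q_1* = 8 + 2/3·83.6/3.8 = 22.6667; q_2* = 6 + 1/3·83.6/1 = 33.8667.

q_1* = 22.6667, q_2* = 33.8667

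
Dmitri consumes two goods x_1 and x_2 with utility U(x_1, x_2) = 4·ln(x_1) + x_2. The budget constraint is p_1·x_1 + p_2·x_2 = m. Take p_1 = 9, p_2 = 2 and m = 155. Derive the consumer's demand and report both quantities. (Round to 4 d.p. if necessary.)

At the given prices: x_1* = 4·2/9 = 0.8889, and x_2* = 73.5.

x_1* = 0.8889, x_2* = 73.5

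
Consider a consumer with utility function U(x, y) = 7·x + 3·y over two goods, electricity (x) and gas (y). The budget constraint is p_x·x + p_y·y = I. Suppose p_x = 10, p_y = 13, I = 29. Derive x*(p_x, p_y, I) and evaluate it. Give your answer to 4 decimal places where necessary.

Perfect substitutes: compare marginal utility per dollar. 7/p_x vs 3/p_y → 0.7 vs 0.2308.
x gives more utility per dollar, so spend all income on x: x* = I/p_x, y* = 0.
Numerically: x* = 2.9, y* = 0.

x* = 2.9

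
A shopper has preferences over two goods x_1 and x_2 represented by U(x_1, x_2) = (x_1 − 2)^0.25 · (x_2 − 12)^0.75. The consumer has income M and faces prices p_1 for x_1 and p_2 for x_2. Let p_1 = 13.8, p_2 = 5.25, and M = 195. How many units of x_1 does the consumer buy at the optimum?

MRS = (1/3)·(x_2−12)/(x_1−2). Tangency with p_1/p_2 gives x_2−12 = 3·(p_1/p_2)·(x_1−2).
Substituting into the budget: x_1* = 2 + 0.25·(M − 2·p_1 − 12·p_2)/p_1, and x_2* = 12 + 0.75·(…)/p_2.
Discretionary income = 195 − 2·13.8 − 12·5.25 = 104.4; x_1* = 2 + 0.25·104.4/13.8 = 3.8913.

x_1* = 3.8913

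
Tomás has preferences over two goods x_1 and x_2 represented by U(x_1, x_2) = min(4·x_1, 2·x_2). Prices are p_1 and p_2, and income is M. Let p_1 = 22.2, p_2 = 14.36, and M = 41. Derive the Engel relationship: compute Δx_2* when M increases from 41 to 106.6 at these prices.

With perfect complements, no substitution: consume in ratio x_1:x_2 = 2:4.
Budget: p_1·x_1 + p_2·2·x_1 = M, so (2·p_1 + 4·p_2)·x_1 = 2·M.
Demand: x_1*(p_1,p_2,M) = 2·M/(2·p_1 + 4·p_2), x_2* = 4·M/(2·p_1 + 4·p_2).
Here 2·22.2 + 4·14.36 = 101.84, giving x_2* = 1.6104.
At M' = 106.6: x_2* = 4.187. Change: 4.187 − 1.6104 = 2.5766.

Δx_2* = 2.5766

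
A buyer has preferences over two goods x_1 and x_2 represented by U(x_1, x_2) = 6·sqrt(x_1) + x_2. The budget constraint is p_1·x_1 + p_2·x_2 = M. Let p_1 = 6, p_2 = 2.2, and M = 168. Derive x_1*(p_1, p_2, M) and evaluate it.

x_1* = 1.21

Utility is quasi-linear in x_2; the FOC for x_1 is 3/√x_1 = p_1/p_2.
Solve: √x_1 = 3·p_2/p_1, so x_1*(p_1,p_2) = (3·p_2/p_1)², and x_2* = (M − p_1·x_1*)/p_2.
Plugging in: x_1* = (3·2.2/6)² = 1.21.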